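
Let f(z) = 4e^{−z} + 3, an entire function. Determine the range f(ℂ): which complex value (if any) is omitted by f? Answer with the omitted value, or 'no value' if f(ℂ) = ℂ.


Little Picard bounds the complement of f(ℂ) to at most one point.
e^{−z} is never zero on ℂ, so 4·e^{−z} takes every value in ℂ ∖ {0}. Adding 3 shifts the range to ℂ ∖ {3}. Thus f omits exactly the value 3.

Omitted value: 3.


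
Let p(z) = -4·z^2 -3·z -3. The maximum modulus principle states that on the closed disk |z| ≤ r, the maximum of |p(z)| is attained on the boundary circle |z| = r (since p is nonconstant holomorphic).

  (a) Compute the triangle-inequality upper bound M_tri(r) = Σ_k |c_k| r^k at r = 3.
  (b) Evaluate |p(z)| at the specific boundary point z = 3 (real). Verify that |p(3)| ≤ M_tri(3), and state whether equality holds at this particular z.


Coefficients: c_0 = -3, c_1 = -3, c_2 = -4. Radius r = 3.
Part (a). Triangle bound: M_tri(r) = Σ_k |c_k| r^k
  = |-3|·3^0 + |-3|·3^1 + |-4|·3^2
  = 3 + 9 + 36 = 48.
This bounds M(r) := max_{|z|=r} |p(z)| from above; equality holds iff all terms c_k z^k can be made to align in phase at a single z on |z|=r.
Part (b). At z = 3 (real, on the circle |z| = r):
  p(3) = (-3)·3^0 + (-3)·3^1 + (-4)·3^2 = -48.
  |p(3)| = 48.
Since all nonzero coefficients share the same sign, |p(3)| = 48 = M_tri(3); the triangle bound is attained at z = 3, so in fact M(r) = 48.

M_tri(3) = 48; |p(3)| = 48; equality at z=3: yes.


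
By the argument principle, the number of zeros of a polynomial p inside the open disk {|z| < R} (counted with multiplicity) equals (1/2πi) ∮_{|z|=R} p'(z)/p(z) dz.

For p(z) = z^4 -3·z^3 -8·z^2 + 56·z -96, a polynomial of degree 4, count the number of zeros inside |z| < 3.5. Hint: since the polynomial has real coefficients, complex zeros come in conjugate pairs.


The zeros of p are: 3, (2 + 2i), (2 - 2i), -4.
Their magnitudes are: 3, 2.828, 2.828, 4.
Zeros with |z| < R = 3.5: 3, (2 + 2i), (2 - 2i).
Count = 3.
By the argument principle, (1/2πi) ∮_{|z|=R} p'(z)/p(z) dz equals exactly this count.

Number of zeros inside |z| < 3.5: 3.


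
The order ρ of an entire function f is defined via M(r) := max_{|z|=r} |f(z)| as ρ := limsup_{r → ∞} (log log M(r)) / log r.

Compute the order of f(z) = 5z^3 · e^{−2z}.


M(r) = max_{|z|=r} |5|·|z|^3·|e^{−2z}| = 5·r^3 · e^{2r^1} (the factors attain their maxima compatibly on |z|=r). Then log M(r) = log 5 + 3·log r + 2r^1, dominated by the last term, so log log M(r) ~ 1·log r. The polynomial factor 5z^3 contributes only a log r term and does not affect the order. ρ = 1.
Therefore ρ = 1.

Order ρ = 1.


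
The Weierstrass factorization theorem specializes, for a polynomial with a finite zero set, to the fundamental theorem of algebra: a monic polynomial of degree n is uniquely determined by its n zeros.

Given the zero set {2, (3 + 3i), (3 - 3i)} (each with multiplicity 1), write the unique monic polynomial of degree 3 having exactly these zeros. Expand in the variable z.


The polynomial is p(z) = ∏_{α ∈ S} (z − α), where S = {2, (3 + 3i), (3 - 3i)}.
Expanding the product yields: p(z) = z^3 -8·z^2 + 30·z -36.
Note conjugate pairs combine to real quadratics: (z − (3+3i))(z − (3−3i)) = z² − 6z + 18.
The resulting polynomial has degree 3 and real coefficients as required.

p(z) = z^3 -8·z^2 + 30·z -36.


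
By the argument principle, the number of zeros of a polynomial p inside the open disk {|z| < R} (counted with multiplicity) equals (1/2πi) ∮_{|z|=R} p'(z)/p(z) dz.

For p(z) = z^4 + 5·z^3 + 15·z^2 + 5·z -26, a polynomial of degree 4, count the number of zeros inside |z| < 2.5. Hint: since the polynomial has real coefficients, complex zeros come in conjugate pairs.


The zeros of p are: -2, (-2 + 3i), (-2 - 3i), 1.
Their magnitudes are: 2, 3.606, 3.606, 1.
Zeros with |z| < R = 2.5: -2, 1.
Count = 2.
By the argument principle, (1/2πi) ∮_{|z|=R} p'(z)/p(z) dz equals exactly this count.

Number of zeros inside |z| < 2.5: 2.


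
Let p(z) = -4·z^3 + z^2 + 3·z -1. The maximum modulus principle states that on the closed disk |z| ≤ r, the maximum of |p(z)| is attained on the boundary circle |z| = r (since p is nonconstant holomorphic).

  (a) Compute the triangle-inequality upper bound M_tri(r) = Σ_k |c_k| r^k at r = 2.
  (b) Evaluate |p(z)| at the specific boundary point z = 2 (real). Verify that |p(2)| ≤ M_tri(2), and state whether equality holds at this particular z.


Coefficients: c_0 = -1, c_1 = 3, c_2 = 1, c_3 = -4. Radius r = 2.
Part (a). Triangle bound: M_tri(r) = Σ_k |c_k| r^k
  = |-1|·2^0 + |3|·2^1 + |1|·2^2 + |-4|·2^3
  = 1 + 6 + 4 + 32 = 43.
This bounds M(r) := max_{|z|=r} |p(z)| from above; equality holds iff all terms c_k z^k can be made to align in phase at a single z on |z|=r.
Part (b). At z = 2 (real, on the circle |z| = r):
  p(2) = (-1)·2^0 + (3)·2^1 + (1)·2^2 + (-4)·2^3 = -23.
  |p(2)| = 23.
Check: |p(2)| = 23 ≤ 43 = M_tri(2). ✓ Equality does not hold at z = 2 (the coefficients have mixed signs, so the terms do not all align in phase there).

M_tri(2) = 43; |p(2)| = 23; equality at z=2: no.


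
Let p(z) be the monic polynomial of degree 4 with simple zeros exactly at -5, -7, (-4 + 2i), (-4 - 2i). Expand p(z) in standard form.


The polynomial is p(z) = ∏_{α ∈ S} (z − α), where S = {-5, -7, (-4 + 2i), (-4 - 2i)}.
Expanding the product yields: p(z) = z^4 + 20·z^3 + 151·z^2 + 520·z + 700.
Note conjugate pairs combine to real quadratics: (z − (-4+2i))(z − (-4−2i)) = z² + 8z + 20.
The resulting polynomial has degree 4 and real coefficients as required.

p(z) = z^4 + 20·z^3 + 151·z^2 + 520·z + 700.


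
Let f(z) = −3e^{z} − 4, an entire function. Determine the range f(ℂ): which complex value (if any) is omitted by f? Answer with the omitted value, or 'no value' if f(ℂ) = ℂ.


Little Picard bounds the complement of f(ℂ) to at most one point.
e^{z} is never zero on ℂ, so -3·e^{z} takes every value in ℂ ∖ {0}. Adding -4 shifts the range to ℂ ∖ {-4}. Thus f omits exactly the value -4.

Omitted value: -4.


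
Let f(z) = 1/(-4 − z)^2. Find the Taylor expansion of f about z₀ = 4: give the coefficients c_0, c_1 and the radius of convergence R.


Let w = z − z₀, so z = z₀ + w.
Then -4 − z = -4 − (z₀ + w) = (-4 − z₀) − w = -8 − w.
f(z) = 1/(-8 − w)^2 = (1/(-8)^2) · (1 − w/(-8))^{−2}.
By the binomial series (1−u)^{−2} = Σ_{n≥0} C(n+1, 1) u^n for |u|<1, with u = w/(-8):
  c_n = C(n+1, 1) / (-8)^(n+2).
  c_0 = 1/(-8)^2 = 1/64.
  c_1 = 2/(-8)^3 = -1/256.
The series is valid for |w/d| < 1, i.e. |z − z₀| < |d|.
Radius of convergence: R = |-4 − z₀| = |-8| = 8 (distance from z₀ to the singularity z = -4).

c_0 = 1/64, c_1 = -1/256; R = 8.


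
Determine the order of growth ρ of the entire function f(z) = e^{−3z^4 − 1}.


|e^{−3z^4 − 1}| = e^{Re(-3·z^4) + -1} ≤ e^{3|z|^4 + -1} = e^{3r^4 + -1} on |z| = r, so ρ ≤ 4. Choosing z on |z|=r so that -3·z^4 is real positive (always possible by picking arg z appropriately) gives |f(z)| = e^{3r^4 + -1}, matching the bound. The additive constant -1 does not affect log log M(r) ~ 4·log r. Hence ρ = 4.
Therefore ρ = 4.

Order ρ = 4.


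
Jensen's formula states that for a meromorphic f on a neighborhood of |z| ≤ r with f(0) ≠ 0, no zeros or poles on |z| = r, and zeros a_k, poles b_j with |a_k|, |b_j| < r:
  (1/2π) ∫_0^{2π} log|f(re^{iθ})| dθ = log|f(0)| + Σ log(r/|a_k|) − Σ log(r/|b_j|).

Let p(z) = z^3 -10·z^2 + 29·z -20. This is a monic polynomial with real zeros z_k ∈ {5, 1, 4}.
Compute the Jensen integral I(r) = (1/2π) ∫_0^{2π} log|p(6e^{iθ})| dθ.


Zeros: 1, 4, 5; r = 6.
Inside |z| < r: 1, 4, 5. Outside (|z| ≥ r): ∅.
p(0) = -20, so log|p(0)| = log(20) = 2.9957.
Apply Jensen: I(r) = log|p(0)| + Σ_k log(r/|z_k|), summed over zeros inside |z| < r.
  log(r/|z_k|) for z_k = 5: log(6/5) = 0.1823
  log(r/|z_k|) for z_k = 1: log(6/1) = 1.7918
  log(r/|z_k|) for z_k = 4: log(6/4) = 0.4055
Sum over inside zeros: 2.3795.
I(r) = log|p(0)| + (inside sum) = 2.9957 + 2.3795 = 5.3753.
Closed form (all zeros inside, monic): I(r) = n·log(r) = 3·log(6) = 5.3753. ✓

I(r) ≈ 5.3753.


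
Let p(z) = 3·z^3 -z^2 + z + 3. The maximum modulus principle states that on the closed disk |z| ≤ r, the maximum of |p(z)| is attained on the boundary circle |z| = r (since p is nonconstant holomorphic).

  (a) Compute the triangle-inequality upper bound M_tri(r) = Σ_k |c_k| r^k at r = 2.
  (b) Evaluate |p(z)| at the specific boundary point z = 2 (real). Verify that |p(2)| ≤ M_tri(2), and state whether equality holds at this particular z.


Coefficients: c_0 = 3, c_1 = 1, c_2 = -1, c_3 = 3. Radius r = 2.
Part (a). Triangle bound: M_tri(r) = Σ_k |c_k| r^k
  = |3|·2^0 + |1|·2^1 + |-1|·2^2 + |3|·2^3
  = 3 + 2 + 4 + 24 = 33.
This bounds M(r) := max_{|z|=r} |p(z)| from above; equality holds iff all terms c_k z^k can be made to align in phase at a single z on |z|=r.
Part (b). At z = 2 (real, on the circle |z| = r):
  p(2) = (3)·2^0 + (1)·2^1 + (-1)·2^2 + (3)·2^3 = 25.
  |p(2)| = 25.
Check: |p(2)| = 25 ≤ 33 = M_tri(2). ✓ Equality does not hold at z = 2 (the coefficients have mixed signs, so the terms do not all align in phase there).

M_tri(2) = 33; |p(2)| = 25; equality at z=2: no.


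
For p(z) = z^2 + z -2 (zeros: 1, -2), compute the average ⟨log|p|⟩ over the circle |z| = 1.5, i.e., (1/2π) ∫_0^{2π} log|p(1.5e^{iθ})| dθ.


Zeros: -2, 1; r = 1.5.
Inside |z| < r: 1. Outside (|z| ≥ r): -2.
p(0) = -2, so log|p(0)| = log(2) = 0.6931.
Apply Jensen: I(r) = log|p(0)| + Σ_k log(r/|z_k|), summed over zeros inside |z| < r.
  log(r/|z_k|) for z_k = 1: log(1.5/1) = 0.4055
  Outside zeros (-2) contribute nothing to the Jensen sum.
Sum over inside zeros: 0.4055.
I(r) = log|p(0)| + (inside sum) = 0.6931 + 0.4055 = 1.0986.
Note: since some zeros are outside |z| ≤ r, the simplified n·log(r) form does NOT apply — only the inside zeros contribute.

I(r) ≈ 1.0986.


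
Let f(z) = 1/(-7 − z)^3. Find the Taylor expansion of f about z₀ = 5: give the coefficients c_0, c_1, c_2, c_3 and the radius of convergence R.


Let w = z − z₀, so z = z₀ + w.
Then -7 − z = -7 − (z₀ + w) = (-7 − z₀) − w = -12 − w.
f(z) = 1/(-12 − w)^3 = (1/(-12)^3) · (1 − w/(-12))^{−3}.
By the binomial series (1−u)^{−3} = Σ_{n≥0} C(n+2, 2) u^n for |u|<1, with u = w/(-12):
  c_n = C(n+2, 2) / (-12)^(n+3).
  c_0 = 1/(-12)^3 = -1/1728.
  c_1 = 3/(-12)^4 = 1/6912.
  c_2 = 6/(-12)^5 = -1/41472.
  c_3 = 10/(-12)^6 = 5/1492992.
The series is valid for |w/d| < 1, i.e. |z − z₀| < |d|.
Radius of convergence: R = |-7 − z₀| = |-12| = 12 (distance from z₀ to the singularity z = -7).

c_0 = -1/1728, c_1 = 1/6912, c_2 = -1/41472, c_3 = 5/1492992; R = 12.


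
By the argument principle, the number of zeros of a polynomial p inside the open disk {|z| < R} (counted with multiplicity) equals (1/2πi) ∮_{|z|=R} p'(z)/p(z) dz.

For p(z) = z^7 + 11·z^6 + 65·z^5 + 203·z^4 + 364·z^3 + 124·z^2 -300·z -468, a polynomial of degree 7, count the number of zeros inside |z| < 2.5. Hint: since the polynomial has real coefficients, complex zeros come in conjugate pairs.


The zeros of p are: (-2 + 3i), (-2 - 3i), (-1 + 1i), (-1 - 1i), (-3 + 3i), (-3 - 3i), 1.
Their magnitudes are: 3.606, 3.606, 1.414, 1.414, 4.243, 4.243, 1.
Zeros with |z| < R = 2.5: (-1 + 1i), (-1 - 1i), 1.
Count = 3.
By the argument principle, (1/2πi) ∮_{|z|=R} p'(z)/p(z) dz equals exactly this count.

Number of zeros inside |z| < 2.5: 3.


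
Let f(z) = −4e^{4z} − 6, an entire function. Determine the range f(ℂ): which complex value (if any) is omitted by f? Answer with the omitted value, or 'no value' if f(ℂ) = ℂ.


Little Picard bounds the complement of f(ℂ) to at most one point.
e^{4z} is never zero on ℂ, so -4·e^{4z} takes every value in ℂ ∖ {0}. Adding -6 shifts the range to ℂ ∖ {-6}. Thus f omits exactly the value -6.

Omitted value: -6.


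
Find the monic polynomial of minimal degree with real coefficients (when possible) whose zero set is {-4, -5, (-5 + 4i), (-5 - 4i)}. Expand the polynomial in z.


The polynomial is p(z) = ∏_{α ∈ S} (z − α), where S = {-4, -5, (-5 + 4i), (-5 - 4i)}.
Expanding the product yields: p(z) = z^4 + 19·z^3 + 151·z^2 + 569·z + 820.
Note conjugate pairs combine to real quadratics: (z − (-5+4i))(z − (-5−4i)) = z² + 10z + 41.
The resulting polynomial has degree 4 and real coefficients as required.

p(z) = z^4 + 19·z^3 + 151·z^2 + 569·z + 820.


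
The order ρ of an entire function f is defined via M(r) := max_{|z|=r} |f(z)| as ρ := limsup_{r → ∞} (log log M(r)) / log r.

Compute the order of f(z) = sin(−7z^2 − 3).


Write sin(w) = (e^{iw} ± e^{−iw})/(2 or 2i), so |sin(w)| ≤ e^{|w|}. With w = −7z^2 − 3, |w| ≤ 7r^2 + 3 on |z|=r, giving M(r) ≤ e^{7r^2 + 3} and ρ ≤ 2. For the lower bound, choose z on |z|=r with -7z^2 purely imaginary of modulus 7r^2; then |sin(−7z^2 − 3)| grows like e^{7r^2}/2, so ρ ≥ 2. Hence ρ = 2.
Therefore ρ = 2.

Order ρ = 2.


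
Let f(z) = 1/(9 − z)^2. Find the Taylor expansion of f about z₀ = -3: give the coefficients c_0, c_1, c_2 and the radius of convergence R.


Let w = z − z₀, so z = z₀ + w.
Then 9 − z = 9 − (z₀ + w) = (9 − z₀) − w = 12 − w.
f(z) = 1/(12 − w)^2 = (1/(12)^2) · (1 − w/(12))^{−2}.
By the binomial series (1−u)^{−2} = Σ_{n≥0} C(n+1, 1) u^n for |u|<1, with u = w/(12):
  c_n = C(n+1, 1) / (12)^(n+2).
  c_0 = 1/(12)^2 = 1/144.
  c_1 = 2/(12)^3 = 1/864.
  c_2 = 3/(12)^4 = 1/6912.
The series is valid for |w/d| < 1, i.e. |z − z₀| < |d|.
Radius of convergence: R = |9 − z₀| = |12| = 12 (distance from z₀ to the singularity z = 9).

c_0 = 1/144, c_1 = 1/864, c_2 = 1/6912; R = 12.


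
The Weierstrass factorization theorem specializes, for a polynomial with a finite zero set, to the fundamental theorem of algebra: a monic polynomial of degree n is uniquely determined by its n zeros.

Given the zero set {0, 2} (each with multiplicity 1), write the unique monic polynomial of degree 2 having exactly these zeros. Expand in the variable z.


The polynomial is p(z) = ∏_{α ∈ S} (z − α), where S = {0, 2}.
Expanding the product yields: p(z) = z^2 -2·z.
The resulting polynomial has degree 2 and real coefficients as required.

p(z) = z^2 -2·z.


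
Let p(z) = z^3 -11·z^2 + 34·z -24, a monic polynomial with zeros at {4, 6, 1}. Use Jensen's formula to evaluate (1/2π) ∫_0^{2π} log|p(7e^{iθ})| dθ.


Zeros: 1, 4, 6; r = 7.
Inside |z| < r: 1, 4, 6. Outside (|z| ≥ r): ∅.
p(0) = -24, so log|p(0)| = log(24) = 3.1781.
Apply Jensen: I(r) = log|p(0)| + Σ_k log(r/|z_k|), summed over zeros inside |z| < r.
  log(r/|z_k|) for z_k = 4: log(7/4) = 0.5596
  log(r/|z_k|) for z_k = 6: log(7/6) = 0.1542
  log(r/|z_k|) for z_k = 1: log(7/1) = 1.9459
Sum over inside zeros: 2.6597.
I(r) = log|p(0)| + (inside sum) = 3.1781 + 2.6597 = 5.8377.
Closed form (all zeros inside, monic): I(r) = n·log(r) = 3·log(7) = 5.8377. ✓

I(r) ≈ 5.8377.


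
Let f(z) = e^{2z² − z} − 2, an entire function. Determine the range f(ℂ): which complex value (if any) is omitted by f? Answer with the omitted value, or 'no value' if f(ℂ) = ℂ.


Little Picard bounds the complement of f(ℂ) to at most one point.
The exponent g(z) = 2z² − z is a nonconstant polynomial, hence surjective onto ℂ. So e^{g(z)} takes every value in {e^w : w ∈ ℂ} = ℂ ∖ {0}. Adding -2 shifts the range to ℂ ∖ {-2}. f omits exactly -2.

Omitted value: -2.


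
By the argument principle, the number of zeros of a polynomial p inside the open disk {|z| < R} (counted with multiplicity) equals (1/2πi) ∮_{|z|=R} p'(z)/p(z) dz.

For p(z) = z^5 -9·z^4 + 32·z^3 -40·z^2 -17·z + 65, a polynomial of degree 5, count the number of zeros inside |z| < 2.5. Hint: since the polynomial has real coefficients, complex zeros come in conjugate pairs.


The zeros of p are: -1, (2 + 1i), (2 - 1i), (3 + 2i), (3 - 2i).
Their magnitudes are: 1, 2.236, 2.236, 3.606, 3.606.
Zeros with |z| < R = 2.5: -1, (2 + 1i), (2 - 1i).
Count = 3.
By the argument principle, (1/2πi) ∮_{|z|=R} p'(z)/p(z) dz equals exactly this count.

Number of zeros inside |z| < 2.5: 3.


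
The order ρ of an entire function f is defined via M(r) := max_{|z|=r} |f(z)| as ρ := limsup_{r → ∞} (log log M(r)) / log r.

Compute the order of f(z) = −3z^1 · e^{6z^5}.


M(r) = max_{|z|=r} |-3|·|z|^1·|e^{6z^5}| = 3·r^1 · e^{6r^5} (the factors attain their maxima compatibly on |z|=r). Then log M(r) = log 3 + 1·log r + 6r^5, dominated by the last term, so log log M(r) ~ 5·log r. The polynomial factor -3z^1 contributes only a log r term and does not affect the order. ρ = 5.
Therefore ρ = 5.

Order ρ = 5.


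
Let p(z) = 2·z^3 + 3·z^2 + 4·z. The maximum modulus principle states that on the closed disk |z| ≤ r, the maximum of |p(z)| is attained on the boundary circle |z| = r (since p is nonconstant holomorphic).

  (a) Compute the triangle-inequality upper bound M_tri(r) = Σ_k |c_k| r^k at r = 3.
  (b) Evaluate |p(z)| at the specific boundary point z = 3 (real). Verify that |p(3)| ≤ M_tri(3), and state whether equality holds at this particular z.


Coefficients: c_0 = 0, c_1 = 4, c_2 = 3, c_3 = 2. Radius r = 3.
Part (a). Triangle bound: M_tri(r) = Σ_k |c_k| r^k
  = |0|·3^0 + |4|·3^1 + |3|·3^2 + |2|·3^3
  = 0 + 12 + 27 + 54 = 93.
This bounds M(r) := max_{|z|=r} |p(z)| from above; equality holds iff all terms c_k z^k can be made to align in phase at a single z on |z|=r.
Part (b). At z = 3 (real, on the circle |z| = r):
  p(3) = (0)·3^0 + (4)·3^1 + (3)·3^2 + (2)·3^3 = 93.
  |p(3)| = 93.
Since all nonzero coefficients share the same sign, |p(3)| = 93 = M_tri(3); the triangle bound is attained at z = 3, so in fact M(r) = 93.

M_tri(3) = 93; |p(3)| = 93; equality at z=3: yes.


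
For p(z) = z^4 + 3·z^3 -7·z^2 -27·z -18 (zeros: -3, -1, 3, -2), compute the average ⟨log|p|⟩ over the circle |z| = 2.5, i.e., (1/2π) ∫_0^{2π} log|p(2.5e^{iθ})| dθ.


Zeros: -3, -2, -1, 3; r = 2.5.
Inside |z| < r: -2, -1. Outside (|z| ≥ r): -3, 3.
p(0) = -18, so log|p(0)| = log(18) = 2.8904.
Apply Jensen: I(r) = log|p(0)| + Σ_k log(r/|z_k|), summed over zeros inside |z| < r.
  log(r/|z_k|) for z_k = -1: log(2.5/1) = 0.9163
  log(r/|z_k|) for z_k = -2: log(2.5/2) = 0.2231
  Outside zeros (-3, 3) contribute nothing to the Jensen sum.
Sum over inside zeros: 1.1394.
I(r) = log|p(0)| + (inside sum) = 2.8904 + 1.1394 = 4.0298.
Note: since some zeros are outside |z| ≤ r, the simplified n·log(r) form does NOT apply — only the inside zeros contribute.

I(r) ≈ 4.0298.


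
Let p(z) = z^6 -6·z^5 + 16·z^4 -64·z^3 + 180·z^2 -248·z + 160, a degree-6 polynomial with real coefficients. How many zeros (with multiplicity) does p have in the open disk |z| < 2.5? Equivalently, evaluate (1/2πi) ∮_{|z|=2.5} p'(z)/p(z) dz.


The zeros of p are: 4, (-1 + 3i), (-1 - 3i), (1 + 1i), (1 - 1i), 2.
Their magnitudes are: 4, 3.162, 3.162, 1.414, 1.414, 2.
Zeros with |z| < R = 2.5: (1 + 1i), (1 - 1i), 2.
Count = 3.
By the argument principle, (1/2πi) ∮_{|z|=R} p'(z)/p(z) dz equals exactly this count.

Number of zeros inside |z| < 2.5: 3.


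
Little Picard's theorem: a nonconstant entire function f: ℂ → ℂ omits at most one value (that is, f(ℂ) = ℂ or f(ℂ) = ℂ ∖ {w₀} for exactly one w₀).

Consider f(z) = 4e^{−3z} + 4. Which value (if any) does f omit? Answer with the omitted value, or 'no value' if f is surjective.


Little Picard bounds the complement of f(ℂ) to at most one point.
e^{−3z} is never zero on ℂ, so 4·e^{−3z} takes every value in ℂ ∖ {0}. Adding 4 shifts the range to ℂ ∖ {4}. Thus f omits exactly the value 4.

Omitted value: 4.


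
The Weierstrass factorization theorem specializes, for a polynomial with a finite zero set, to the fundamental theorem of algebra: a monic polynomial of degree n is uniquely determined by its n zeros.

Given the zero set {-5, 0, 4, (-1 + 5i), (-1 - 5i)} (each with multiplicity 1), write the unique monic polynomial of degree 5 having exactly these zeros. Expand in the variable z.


The polynomial is p(z) = ∏_{α ∈ S} (z − α), where S = {-5, 0, 4, (-1 + 5i), (-1 - 5i)}.
Expanding the product yields: p(z) = z^5 + 3·z^4 + 8·z^3 -14·z^2 -520·z.
Note conjugate pairs combine to real quadratics: (z − (-1+5i))(z − (-1−5i)) = z² + 2z + 26.
The resulting polynomial has degree 5 and real coefficients as required.

p(z) = z^5 + 3·z^4 + 8·z^3 -14·z^2 -520·z.


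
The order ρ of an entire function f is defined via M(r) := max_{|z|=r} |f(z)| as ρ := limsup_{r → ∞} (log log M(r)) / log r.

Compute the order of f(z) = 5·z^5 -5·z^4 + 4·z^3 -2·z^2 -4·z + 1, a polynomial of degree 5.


|f(z)| ≤ Σ|c_k|·r^k = O(r^5) as r → ∞. Polynomial growth is O(e^{r^ε}) for every ε > 0 (since r^5/e^{r^ε} → 0), so ρ ≤ ε for all ε > 0, i.e. ρ = 0. Every nonconstant polynomial has order 0.
Therefore ρ = 0.

Order ρ = 0.


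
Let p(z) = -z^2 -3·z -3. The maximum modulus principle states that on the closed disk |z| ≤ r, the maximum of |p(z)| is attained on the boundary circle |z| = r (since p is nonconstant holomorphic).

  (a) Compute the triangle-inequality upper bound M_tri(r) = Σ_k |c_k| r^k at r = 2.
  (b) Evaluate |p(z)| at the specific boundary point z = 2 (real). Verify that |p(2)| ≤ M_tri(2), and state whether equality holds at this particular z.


Coefficients: c_0 = -3, c_1 = -3, c_2 = -1. Radius r = 2.
Part (a). Triangle bound: M_tri(r) = Σ_k |c_k| r^k
  = |-3|·2^0 + |-3|·2^1 + |-1|·2^2
  = 3 + 6 + 4 = 13.
This bounds M(r) := max_{|z|=r} |p(z)| from above; equality holds iff all terms c_k z^k can be made to align in phase at a single z on |z|=r.
Part (b). At z = 2 (real, on the circle |z| = r):
  p(2) = (-3)·2^0 + (-3)·2^1 + (-1)·2^2 = -13.
  |p(2)| = 13.
Since all nonzero coefficients share the same sign, |p(2)| = 13 = M_tri(2); the triangle bound is attained at z = 2, so in fact M(r) = 13.

M_tri(2) = 13; |p(2)| = 13; equality at z=2: yes.


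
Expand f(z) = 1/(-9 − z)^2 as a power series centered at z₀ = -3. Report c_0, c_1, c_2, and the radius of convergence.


Let w = z − z₀, so z = z₀ + w.
Then -9 − z = -9 − (z₀ + w) = (-9 − z₀) − w = -6 − w.
f(z) = 1/(-6 − w)^2 = (1/(-6)^2) · (1 − w/(-6))^{−2}.
By the binomial series (1−u)^{−2} = Σ_{n≥0} C(n+1, 1) u^n for |u|<1, with u = w/(-6):
  c_n = C(n+1, 1) / (-6)^(n+2).
  c_0 = 1/(-6)^2 = 1/36.
  c_1 = 2/(-6)^3 = -1/108.
  c_2 = 3/(-6)^4 = 1/432.
The series is valid for |w/d| < 1, i.e. |z − z₀| < |d|.
Radius of convergence: R = |-9 − z₀| = |-6| = 6 (distance from z₀ to the singularity z = -9).

c_0 = 1/36, c_1 = -1/108, c_2 = 1/432; R = 6.


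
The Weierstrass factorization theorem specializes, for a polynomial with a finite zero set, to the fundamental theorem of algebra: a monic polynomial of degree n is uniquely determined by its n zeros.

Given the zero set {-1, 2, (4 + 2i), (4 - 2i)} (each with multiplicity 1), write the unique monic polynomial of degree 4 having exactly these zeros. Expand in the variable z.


The polynomial is p(z) = ∏_{α ∈ S} (z − α), where S = {-1, 2, (4 + 2i), (4 - 2i)}.
Expanding the product yields: p(z) = z^4 -9·z^3 + 26·z^2 -4·z -40.
Note conjugate pairs combine to real quadratics: (z − (4+2i))(z − (4−2i)) = z² − 8z + 20.
The resulting polynomial has degree 4 and real coefficients as required.

p(z) = z^4 -9·z^3 + 26·z^2 -4·z -40.


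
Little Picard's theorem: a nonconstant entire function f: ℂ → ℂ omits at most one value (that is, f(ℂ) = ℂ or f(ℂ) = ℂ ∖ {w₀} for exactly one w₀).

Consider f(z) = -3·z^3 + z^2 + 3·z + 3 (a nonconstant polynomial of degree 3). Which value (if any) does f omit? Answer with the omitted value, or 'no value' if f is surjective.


Little Picard bounds the complement of f(ℂ) to at most one point.
For every w ∈ ℂ, the equation p(z) − w = 0 is a nonconstant polynomial in z and hence has at least one root by the fundamental theorem of algebra. So p is surjective onto ℂ, omitting no value.

Omitted value: no value.


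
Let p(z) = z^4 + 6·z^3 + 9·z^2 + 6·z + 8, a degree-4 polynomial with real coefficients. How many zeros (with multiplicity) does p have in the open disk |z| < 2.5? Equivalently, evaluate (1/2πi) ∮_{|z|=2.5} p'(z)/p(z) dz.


The zeros of p are: -4, -2, (0 + 1i), (0 - 1i).
Their magnitudes are: 4, 2, 1, 1.
Zeros with |z| < R = 2.5: -2, (0 + 1i), (0 - 1i).
Count = 3.
By the argument principle, (1/2πi) ∮_{|z|=R} p'(z)/p(z) dz equals exactly this count.

Number of zeros inside |z| < 2.5: 3.


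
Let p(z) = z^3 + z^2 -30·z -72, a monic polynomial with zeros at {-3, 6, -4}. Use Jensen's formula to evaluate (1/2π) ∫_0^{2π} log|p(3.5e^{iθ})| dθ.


Zeros: -4, -3, 6; r = 3.5.
Inside |z| < r: -3. Outside (|z| ≥ r): -4, 6.
p(0) = -72, so log|p(0)| = log(72) = 4.2767.
Apply Jensen: I(r) = log|p(0)| + Σ_k log(r/|z_k|), summed over zeros inside |z| < r.
  log(r/|z_k|) for z_k = -3: log(3.5/3) = 0.1542
  Outside zeros (-4, 6) contribute nothing to the Jensen sum.
Sum over inside zeros: 0.1542.
I(r) = log|p(0)| + (inside sum) = 4.2767 + 0.1542 = 4.4308.
Note: since some zeros are outside |z| ≤ r, the simplified n·log(r) form does NOT apply — only the inside zeros contribute.

I(r) ≈ 4.4308.


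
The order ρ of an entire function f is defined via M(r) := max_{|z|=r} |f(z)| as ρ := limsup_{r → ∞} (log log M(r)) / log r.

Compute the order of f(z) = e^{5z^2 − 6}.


|e^{5z^2 − 6}| = e^{Re(5·z^2) + -6} ≤ e^{5|z|^2 + -6} = e^{5r^2 + -6} on |z| = r, so ρ ≤ 2. Choosing z on |z|=r so that 5·z^2 is real positive (always possible by picking arg z appropriately) gives |f(z)| = e^{5r^2 + -6}, matching the bound. The additive constant -6 does not affect log log M(r) ~ 2·log r. Hence ρ = 2.
Therefore ρ = 2.

Order ρ = 2.


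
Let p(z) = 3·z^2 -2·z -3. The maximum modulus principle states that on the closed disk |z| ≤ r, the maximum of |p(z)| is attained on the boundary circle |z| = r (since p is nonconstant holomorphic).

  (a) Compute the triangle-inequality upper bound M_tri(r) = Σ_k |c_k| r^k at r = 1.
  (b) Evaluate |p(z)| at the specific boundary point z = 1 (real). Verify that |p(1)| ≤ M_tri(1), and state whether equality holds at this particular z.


Coefficients: c_0 = -3, c_1 = -2, c_2 = 3. Radius r = 1.
Part (a). Triangle bound: M_tri(r) = Σ_k |c_k| r^k
  = |-3|·1^0 + |-2|·1^1 + |3|·1^2
  = 3 + 2 + 3 = 8.
This bounds M(r) := max_{|z|=r} |p(z)| from above; equality holds iff all terms c_k z^k can be made to align in phase at a single z on |z|=r.
Part (b). At z = 1 (real, on the circle |z| = r):
  p(1) = (-3)·1^0 + (-2)·1^1 + (3)·1^2 = -2.
  |p(1)| = 2.
Check: |p(1)| = 2 ≤ 8 = M_tri(1). ✓ Equality does not hold at z = 1 (the coefficients have mixed signs, so the terms do not all align in phase there).

M_tri(1) = 8; |p(1)| = 2; equality at z=1: no.


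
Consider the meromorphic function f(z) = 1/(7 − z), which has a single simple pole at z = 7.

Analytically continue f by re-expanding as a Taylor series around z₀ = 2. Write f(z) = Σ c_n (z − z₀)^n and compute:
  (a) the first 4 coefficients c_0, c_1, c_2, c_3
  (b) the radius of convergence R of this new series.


Let w = z − z₀, so z = z₀ + w.
Then 7 − z = 7 − (z₀ + w) = (7 − z₀) − w = 5 − w.
f(z) = 1/(5 − w) = (1/(5)) · 1/(1 − w/(5)) = Σ_{n≥0} w^n / (5)^(n+1).
So c_n = 1/(5)^(n+1):
  c_0 = 1/(5)^1 = 1/5.
  c_1 = 1/(5)^2 = 1/25.
  c_2 = 1/(5)^3 = 1/125.
  c_3 = 1/(5)^4 = 1/625.
The series is valid for |w/d| < 1, i.e. |z − z₀| < |d|.
Radius of convergence: R = |7 − z₀| = |5| = 5 (distance from z₀ to the singularity z = 7).

c_0 = 1/5, c_1 = 1/25, c_2 = 1/125, c_3 = 1/625; R = 5.


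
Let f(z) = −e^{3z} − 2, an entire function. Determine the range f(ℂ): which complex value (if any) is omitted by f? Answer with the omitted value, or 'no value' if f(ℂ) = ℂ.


Little Picard bounds the complement of f(ℂ) to at most one point.
e^{3z} is never zero on ℂ, so -1·e^{3z} takes every value in ℂ ∖ {0}. Adding -2 shifts the range to ℂ ∖ {-2}. Thus f omits exactly the value -2.

Omitted value: -2.


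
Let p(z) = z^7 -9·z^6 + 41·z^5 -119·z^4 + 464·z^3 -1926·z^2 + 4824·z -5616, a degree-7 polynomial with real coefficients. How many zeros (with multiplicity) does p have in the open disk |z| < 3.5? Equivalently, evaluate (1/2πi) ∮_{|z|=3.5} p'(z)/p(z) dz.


The zeros of p are: (-2 + 3i), (-2 - 3i), 3, (2 + 2i), (2 - 2i), (3 + 3i), (3 - 3i).
Their magnitudes are: 3.606, 3.606, 3, 2.828, 2.828, 4.243, 4.243.
Zeros with |z| < R = 3.5: 3, (2 + 2i), (2 - 2i).
Count = 3.
By the argument principle, (1/2πi) ∮_{|z|=R} p'(z)/p(z) dz equals exactly this count.

Number of zeros inside |z| < 3.5: 3.


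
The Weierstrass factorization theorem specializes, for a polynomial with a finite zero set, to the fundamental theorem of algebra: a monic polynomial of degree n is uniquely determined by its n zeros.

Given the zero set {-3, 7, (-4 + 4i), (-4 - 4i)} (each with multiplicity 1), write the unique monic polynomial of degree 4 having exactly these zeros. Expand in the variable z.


The polynomial is p(z) = ∏_{α ∈ S} (z − α), where S = {-3, 7, (-4 + 4i), (-4 - 4i)}.
Expanding the product yields: p(z) = z^4 + 4·z^3 -21·z^2 -296·z -672.
Note conjugate pairs combine to real quadratics: (z − (-4+4i))(z − (-4−4i)) = z² + 8z + 32.
The resulting polynomial has degree 4 and real coefficients as required.

p(z) = z^4 + 4·z^3 -21·z^2 -296·z -672.


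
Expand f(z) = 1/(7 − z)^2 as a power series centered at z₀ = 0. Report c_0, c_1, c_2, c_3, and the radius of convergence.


Let w = z − z₀, so z = z₀ + w.
Then 7 − z = 7 − (z₀ + w) = (7 − z₀) − w = 7 − w.
f(z) = 1/(7 − w)^2 = (1/(7)^2) · (1 − w/(7))^{−2}.
By the binomial series (1−u)^{−2} = Σ_{n≥0} C(n+1, 1) u^n for |u|<1, with u = w/(7):
  c_n = C(n+1, 1) / (7)^(n+2).
  c_0 = 1/(7)^2 = 1/49.
  c_1 = 2/(7)^3 = 2/343.
  c_2 = 3/(7)^4 = 3/2401.
  c_3 = 4/(7)^5 = 4/16807.
The series is valid for |w/d| < 1, i.e. |z − z₀| < |d|.
Radius of convergence: R = |7 − z₀| = |7| = 7 (distance from z₀ to the singularity z = 7).

c_0 = 1/49, c_1 = 2/343, c_2 = 3/2401, c_3 = 4/16807; R = 7.


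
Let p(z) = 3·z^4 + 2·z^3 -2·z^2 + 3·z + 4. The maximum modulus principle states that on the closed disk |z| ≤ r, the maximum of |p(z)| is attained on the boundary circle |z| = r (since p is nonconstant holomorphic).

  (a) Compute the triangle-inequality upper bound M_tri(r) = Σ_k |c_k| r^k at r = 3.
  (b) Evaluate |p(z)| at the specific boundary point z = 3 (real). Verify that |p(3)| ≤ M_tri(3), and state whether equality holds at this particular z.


Coefficients: c_0 = 4, c_1 = 3, c_2 = -2, c_3 = 2, c_4 = 3. Radius r = 3.
Part (a). Triangle bound: M_tri(r) = Σ_k |c_k| r^k
  = |4|·3^0 + |3|·3^1 + |-2|·3^2 + |2|·3^3 + |3|·3^4
  = 4 + 9 + 18 + 54 + 243 = 328.
This bounds M(r) := max_{|z|=r} |p(z)| from above; equality holds iff all terms c_k z^k can be made to align in phase at a single z on |z|=r.
Part (b). At z = 3 (real, on the circle |z| = r):
  p(3) = (4)·3^0 + (3)·3^1 + (-2)·3^2 + (2)·3^3 + (3)·3^4 = 292.
  |p(3)| = 292.
Check: |p(3)| = 292 ≤ 328 = M_tri(3). ✓ Equality does not hold at z = 3 (the coefficients have mixed signs, so the terms do not all align in phase there).

M_tri(3) = 328; |p(3)| = 292; equality at z=3: no.


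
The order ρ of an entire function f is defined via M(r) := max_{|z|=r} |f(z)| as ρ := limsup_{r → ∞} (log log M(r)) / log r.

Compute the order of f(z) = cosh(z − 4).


cosh(w) is a linear combination of e^{iw} and e^{−iw} (or e^w, e^{−w} in the hyperbolic case), so |cosh(w)| ≤ e^{|w|}. With w = z − 4, |w| ≤ 1|z| + 4 = 1r + 4 on |z| = r, giving M(r) ≤ e^{1r + 4}, so ρ ≤ 1. On a suitable ray (z = it for sin/cos; z = t for sinh/cosh, t real → ∞), |cosh(z − 4)| grows like e^{1|t|}/2, so ρ ≥ 1. Hence ρ = 1.
Therefore ρ = 1.

Order ρ = 1.


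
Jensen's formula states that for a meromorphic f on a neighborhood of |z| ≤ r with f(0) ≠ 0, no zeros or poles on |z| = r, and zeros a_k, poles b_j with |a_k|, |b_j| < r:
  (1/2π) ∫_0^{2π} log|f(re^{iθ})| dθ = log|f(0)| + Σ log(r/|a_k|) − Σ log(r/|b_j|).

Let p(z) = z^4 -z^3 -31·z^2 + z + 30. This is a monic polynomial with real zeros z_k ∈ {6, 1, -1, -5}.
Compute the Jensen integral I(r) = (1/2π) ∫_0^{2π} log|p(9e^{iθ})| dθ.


Zeros: -5, -1, 1, 6; r = 9.
Inside |z| < r: -5, -1, 1, 6. Outside (|z| ≥ r): ∅.
p(0) = 30, so log|p(0)| = log(30) = 3.4012.
Apply Jensen: I(r) = log|p(0)| + Σ_k log(r/|z_k|), summed over zeros inside |z| < r.
  log(r/|z_k|) for z_k = 6: log(9/6) = 0.4055
  log(r/|z_k|) for z_k = 1: log(9/1) = 2.1972
  log(r/|z_k|) for z_k = -1: log(9/1) = 2.1972
  log(r/|z_k|) for z_k = -5: log(9/5) = 0.5878
Sum over inside zeros: 5.3877.
I(r) = log|p(0)| + (inside sum) = 3.4012 + 5.3877 = 8.7889.
Closed form (all zeros inside, monic): I(r) = n·log(r) = 4·log(9) = 8.7889. ✓

I(r) ≈ 8.7889.


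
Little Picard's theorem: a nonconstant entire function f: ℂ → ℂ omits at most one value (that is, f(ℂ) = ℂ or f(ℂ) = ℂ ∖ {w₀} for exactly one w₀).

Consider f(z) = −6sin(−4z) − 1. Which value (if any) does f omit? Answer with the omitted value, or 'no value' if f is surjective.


Little Picard bounds the complement of f(ℂ) to at most one point.
sin is entire and surjective onto ℂ: for every w ∈ ℂ, sin(ζ) = w has a solution ζ ∈ ℂ (e.g., via the complex inverse arcsin). With ζ = −4z this gives z = ζ/(-4). Then -6·sin(−4z) takes every value in -6·ℂ = ℂ, and adding -1 is a bijection of ℂ. So f is surjective and omits no value. (Note: only on the real line is sin bounded by [−1, 1].)

Omitted value: no value.


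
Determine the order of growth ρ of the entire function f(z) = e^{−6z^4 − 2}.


|e^{−6z^4 − 2}| = e^{Re(-6·z^4) + -2} ≤ e^{6|z|^4 + -2} = e^{6r^4 + -2} on |z| = r, so ρ ≤ 4. Choosing z on |z|=r so that -6·z^4 is real positive (always possible by picking arg z appropriately) gives |f(z)| = e^{6r^4 + -2}, matching the bound. The additive constant -2 does not affect log log M(r) ~ 4·log r. Hence ρ = 4.
Therefore ρ = 4.

Order ρ = 4.


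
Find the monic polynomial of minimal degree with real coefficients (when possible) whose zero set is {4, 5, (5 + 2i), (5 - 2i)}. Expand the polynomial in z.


The polynomial is p(z) = ∏_{α ∈ S} (z − α), where S = {4, 5, (5 + 2i), (5 - 2i)}.
Expanding the product yields: p(z) = z^4 -19·z^3 + 139·z^2 -461·z + 580.
Note conjugate pairs combine to real quadratics: (z − (5+2i))(z − (5−2i)) = z² − 10z + 29.
The resulting polynomial has degree 4 and real coefficients as required.

p(z) = z^4 -19·z^3 + 139·z^2 -461·z + 580.


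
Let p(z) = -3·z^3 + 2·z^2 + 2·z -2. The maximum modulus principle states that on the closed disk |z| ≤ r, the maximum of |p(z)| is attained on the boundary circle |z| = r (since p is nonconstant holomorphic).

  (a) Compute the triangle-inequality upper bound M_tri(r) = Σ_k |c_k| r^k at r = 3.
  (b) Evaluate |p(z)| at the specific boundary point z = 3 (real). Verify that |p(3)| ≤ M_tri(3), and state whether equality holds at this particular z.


Coefficients: c_0 = -2, c_1 = 2, c_2 = 2, c_3 = -3. Radius r = 3.
Part (a). Triangle bound: M_tri(r) = Σ_k |c_k| r^k
  = |-2|·3^0 + |2|·3^1 + |2|·3^2 + |-3|·3^3
  = 2 + 6 + 18 + 81 = 107.
This bounds M(r) := max_{|z|=r} |p(z)| from above; equality holds iff all terms c_k z^k can be made to align in phase at a single z on |z|=r.
Part (b). At z = 3 (real, on the circle |z| = r):
  p(3) = (-2)·3^0 + (2)·3^1 + (2)·3^2 + (-3)·3^3 = -59.
  |p(3)| = 59.
Check: |p(3)| = 59 ≤ 107 = M_tri(3). ✓ Equality does not hold at z = 3 (the coefficients have mixed signs, so the terms do not all align in phase there).

M_tri(3) = 107; |p(3)| = 59; equality at z=3: no.


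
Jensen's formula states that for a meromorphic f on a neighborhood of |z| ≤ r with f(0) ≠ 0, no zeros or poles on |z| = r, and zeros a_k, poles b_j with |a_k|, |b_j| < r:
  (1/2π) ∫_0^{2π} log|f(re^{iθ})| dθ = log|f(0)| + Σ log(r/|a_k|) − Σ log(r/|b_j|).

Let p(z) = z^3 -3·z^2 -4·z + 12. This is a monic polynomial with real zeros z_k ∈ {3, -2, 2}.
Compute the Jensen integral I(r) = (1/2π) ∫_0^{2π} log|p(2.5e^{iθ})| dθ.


Zeros: -2, 2, 3; r = 2.5.
Inside |z| < r: -2, 2. Outside (|z| ≥ r): 3.
p(0) = 12, so log|p(0)| = log(12) = 2.4849.
Apply Jensen: I(r) = log|p(0)| + Σ_k log(r/|z_k|), summed over zeros inside |z| < r.
  log(r/|z_k|) for z_k = -2: log(2.5/2) = 0.2231
  log(r/|z_k|) for z_k = 2: log(2.5/2) = 0.2231
  Outside zeros (3) contribute nothing to the Jensen sum.
Sum over inside zeros: 0.4463.
I(r) = log|p(0)| + (inside sum) = 2.4849 + 0.4463 = 2.9312.
Note: since some zeros are outside |z| ≤ r, the simplified n·log(r) form does NOT apply — only the inside zeros contribute.

I(r) ≈ 2.9312.


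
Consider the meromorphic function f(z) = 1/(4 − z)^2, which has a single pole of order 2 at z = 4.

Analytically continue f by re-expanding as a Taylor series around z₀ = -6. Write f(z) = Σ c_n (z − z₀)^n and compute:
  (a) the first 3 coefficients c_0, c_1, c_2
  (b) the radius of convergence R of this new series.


Let w = z − z₀, so z = z₀ + w.
Then 4 − z = 4 − (z₀ + w) = (4 − z₀) − w = 10 − w.
f(z) = 1/(10 − w)^2 = (1/(10)^2) · (1 − w/(10))^{−2}.
By the binomial series (1−u)^{−2} = Σ_{n≥0} C(n+1, 1) u^n for |u|<1, with u = w/(10):
  c_n = C(n+1, 1) / (10)^(n+2).
  c_0 = 1/(10)^2 = 1/100.
  c_1 = 2/(10)^3 = 1/500.
  c_2 = 3/(10)^4 = 3/10000.
The series is valid for |w/d| < 1, i.e. |z − z₀| < |d|.
Radius of convergence: R = |4 − z₀| = |10| = 10 (distance from z₀ to the singularity z = 4).

c_0 = 1/100, c_1 = 1/500, c_2 = 3/10000; R = 10.


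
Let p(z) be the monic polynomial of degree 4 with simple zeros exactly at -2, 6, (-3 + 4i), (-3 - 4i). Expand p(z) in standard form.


The polynomial is p(z) = ∏_{α ∈ S} (z − α), where S = {-2, 6, (-3 + 4i), (-3 - 4i)}.
Expanding the product yields: p(z) = z^4 + 2·z^3 -11·z^2 -172·z -300.
Note conjugate pairs combine to real quadratics: (z − (-3+4i))(z − (-3−4i)) = z² + 6z + 25.
The resulting polynomial has degree 4 and real coefficients as required.

p(z) = z^4 + 2·z^3 -11·z^2 -172·z -300.


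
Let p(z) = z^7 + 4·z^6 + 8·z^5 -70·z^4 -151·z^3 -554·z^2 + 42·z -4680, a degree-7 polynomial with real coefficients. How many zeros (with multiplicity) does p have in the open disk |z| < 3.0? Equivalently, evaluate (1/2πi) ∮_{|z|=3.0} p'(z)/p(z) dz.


The zeros of p are: (-2 + 3i), (-2 - 3i), (1 + 2i), (1 - 2i), (-3 + 3i), (-3 - 3i), 4.
Their magnitudes are: 3.606, 3.606, 2.236, 2.236, 4.243, 4.243, 4.
Zeros with |z| < R = 3.0: (1 + 2i), (1 - 2i).
Count = 2.
By the argument principle, (1/2πi) ∮_{|z|=R} p'(z)/p(z) dz equals exactly this count.

Number of zeros inside |z| < 3.0: 2.


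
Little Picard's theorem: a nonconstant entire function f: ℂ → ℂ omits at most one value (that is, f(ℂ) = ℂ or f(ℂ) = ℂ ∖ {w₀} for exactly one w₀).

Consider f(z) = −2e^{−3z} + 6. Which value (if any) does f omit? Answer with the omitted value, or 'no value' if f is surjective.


Little Picard bounds the complement of f(ℂ) to at most one point.
e^{−3z} is never zero on ℂ, so -2·e^{−3z} takes every value in ℂ ∖ {0}. Adding 6 shifts the range to ℂ ∖ {6}. Thus f omits exactly the value 6.

Omitted value: 6.


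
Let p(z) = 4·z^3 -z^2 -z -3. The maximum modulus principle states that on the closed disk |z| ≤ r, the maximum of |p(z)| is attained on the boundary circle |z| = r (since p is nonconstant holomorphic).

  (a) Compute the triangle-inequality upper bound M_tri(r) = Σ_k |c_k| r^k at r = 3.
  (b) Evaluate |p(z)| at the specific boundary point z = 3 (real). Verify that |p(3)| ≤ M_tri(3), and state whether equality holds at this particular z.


Coefficients: c_0 = -3, c_1 = -1, c_2 = -1, c_3 = 4. Radius r = 3.
Part (a). Triangle bound: M_tri(r) = Σ_k |c_k| r^k
  = |-3|·3^0 + |-1|·3^1 + |-1|·3^2 + |4|·3^3
  = 3 + 3 + 9 + 108 = 123.
This bounds M(r) := max_{|z|=r} |p(z)| from above; equality holds iff all terms c_k z^k can be made to align in phase at a single z on |z|=r.
Part (b). At z = 3 (real, on the circle |z| = r):
  p(3) = (-3)·3^0 + (-1)·3^1 + (-1)·3^2 + (4)·3^3 = 93.
  |p(3)| = 93.
Check: |p(3)| = 93 ≤ 123 = M_tri(3). ✓ Equality does not hold at z = 3 (the coefficients have mixed signs, so the terms do not all align in phase there).

M_tri(3) = 123; |p(3)| = 93; equality at z=3: no.
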